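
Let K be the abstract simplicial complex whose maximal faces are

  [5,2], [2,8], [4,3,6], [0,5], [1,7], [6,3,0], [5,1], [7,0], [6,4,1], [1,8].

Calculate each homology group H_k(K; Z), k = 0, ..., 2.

H_0 ≅ Z,  H_1 ≅ Z^3,  H_2 = 0.

K has 9 vertices, 14 edges, 3 triangles.
rank ∂_0 = 0, rank ∂_1 = 8 ⇒ b_0 = 9 − 0 − 8 = 1; all invariant factors of ∂_1 are 1 so no torsion. So H_0 = Z.
rank ∂_1 = 8, rank ∂_2 = 3 ⇒ b_1 = 14 − 8 − 3 = 3; all invariant factors of ∂_2 are 1 so no torsion. So H_1 = Z^3.
rank ∂_2 = 3, rank ∂_3 = 0 ⇒ b_2 = 3 − 3 − 0 = 0. So H_2 = 0.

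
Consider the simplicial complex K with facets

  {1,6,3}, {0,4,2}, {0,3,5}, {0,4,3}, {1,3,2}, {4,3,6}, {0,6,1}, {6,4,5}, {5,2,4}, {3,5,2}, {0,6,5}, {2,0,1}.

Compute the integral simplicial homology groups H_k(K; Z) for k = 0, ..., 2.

Order the vertices as 0 < 1 < 2 < 3 < 4 < 5 < 6. Listing each simplex with vertices in this order, K has dimension 2 with simplices:

  0-simplices (7): [0], [1], [2], [3], [4], [5], [6]
  1-simplices (18): [0,1], [0,2], [0,3], [0,4], [0,5], [0,6], [1,2], [1,3], [1,6], [2,3], [2,4], [2,5], [3,4], [3,5], [3,6], [4,5], [4,6], [5,6]
  2-simplices (12): [0,1,2], [0,1,6], [0,2,4], [0,3,4], [0,3,5], [0,5,6], [1,2,3], [1,3,6], [2,3,5], [2,4,5], [3,4,6], [4,5,6]

giving chain groups C_0 ≅ Z^7, C_1 ≅ Z^18, C_2 ≅ Z^12.

∂_1: C_1 → C_0 sends each edge [p,q] (with p < q) to q − p.
As a 7×18 matrix over Z this has rank 6, with invariant factors (1,1,1,1,1,1).

The boundary map ∂_2: C_2 → C_1 acts by ∂[p,q,r] = [q,r] − [p,r] + [p,q]. For instance
  ∂[0,1,2] = [1,2] − [0,2] + [0,1],
  ∂[2,3,5] = [3,5] − [2,5] + [2,3].
The resulting 18×12 matrix has rank 12, and its Smith normal form has invariant factors (1,1,1,1,1,1,1,1,1,1,1,2).

Computing H_k = (kernel of ∂_k) / (image of ∂_{k+1}):

  H_0: rank C_0 − rank ∂_1 = 7 − 6 = 1, and the invariant factors of ∂_1 are all 1, so H_0 = Z.
  H_1: rank ker ∂_1 − rank ∂_2 = (18 − 6) − 12 = 0, and ∂_2 has invariant factor 2 > 1, so H_1 = Z_2.
  H_2: rank ker ∂_2 − rank ∂_3 = (12 − 12) − 0 = 0, and there is no ∂_3, so H_2 = 0.

As a check, the Euler characteristic is 7 − 18 + 12 = 1, which agrees with 1 − 0 + 0 = 1.
(K is a triangulation of the real projective plane RP^2.)

H_0 = Z,  H_1 = Z_2,  H_2 = 0.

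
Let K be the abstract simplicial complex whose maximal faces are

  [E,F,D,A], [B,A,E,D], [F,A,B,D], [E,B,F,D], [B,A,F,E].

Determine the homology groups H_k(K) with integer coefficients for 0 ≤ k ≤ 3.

We work with the vertex ordering A < B < D < E < F. The simplices of K, each written with vertices in increasing order, are:

  0-simplices (5): A, B, D, E, F
  1-simplices (10): AB, AD, AE, AF, BD, BE, BF, DE, DF, EF
  2-simplices (10): ABD, ABE, ABF, ADE, ADF, AEF, BDE, BDF, BEF, DEF
  3-simplices (5): ABDE, ABDF, ABEF, ADEF, BDEF

giving chain groups C_0 ≅ Z^5, C_1 ≅ Z^10, C_2 ≅ Z^10, C_3 ≅ Z^5.

Boundary ∂_1: C_1 → C_0 sends each edge [p,q] (with p < q) to q − p. For instance
  ∂AB = B − A.
The resulting 5×10 matrix has rank 4, and its Smith normal form has invariant factors (1,1,1,1).

Boundary ∂_2: C_2 → C_1 maps a triangle to the signed sum of its edges. For instance
  ∂BDE = DE − BE + BD,
  ∂ABF = BF − AF + AB.
This gives a 10×10 integer matrix of rank 6; reducing to Smith normal form yields diagonal entries (1,1,1,1,1,1).

∂_3: C_3 → C_2 sends each 3-simplex σ to the alternating sum Σ_i (−1)^i (σ with its i-th vertex removed). For instance
  ∂ABDF = BDF − ADF + ABF − ABD,
  ∂ADEF = DEF − AEF + ADF − ADE.
This gives a 10×5 integer matrix of rank 4; reducing to Smith normal form yields diagonal entries (1,1,1,1).

From H_k ≅ ker(∂_k) / im(∂_{k+1}) we obtain:

  H_0: rank C_0 − rank ∂_1 = 5 − 4 = 1, and the invariant factors of ∂_1 are all 1, so H_0 ≅ Z.
  H_1: rank ker ∂_1 − rank ∂_2 = (10 − 4) − 6 = 0, and the invariant factors of ∂_2 are all 1, so H_1 ≅ 0.
  H_2: rank ker ∂_2 − rank ∂_3 = (10 − 6) − 4 = 0, and the invariant factors of ∂_3 are all 1, so H_2 ≅ 0.
  H_3: rank ker ∂_3 − rank ∂_4 = (5 − 4) − 0 = 1, and there is no ∂_4, so H_3 ≅ Z.

As a check, the Euler characteristic is 5 − 10 + 10 − 5 = 0, which agrees with 1 − 0 + 0 − 1 = 0.

H_0 = Z,  H_1 = 0,  H_2 = 0,  H_3 = Z.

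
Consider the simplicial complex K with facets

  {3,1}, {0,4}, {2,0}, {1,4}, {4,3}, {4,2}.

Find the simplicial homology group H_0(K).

Order the vertices as 0 < 1 < 2 < 3 < 4. Listing each simplex with vertices in this order, K has dimension 1 with simplices:

  0-simplices (5): [0], [1], [2], [3], [4]
  1-simplices (6): [0,2], [0,4], [1,3], [1,4], [2,4], [3,4]

Hence C_0 ≅ Z^5, C_1 ≅ Z^6.

Boundary ∂_1: C_1 → C_0 maps an edge to its endpoints' difference, ∂[p,q] = q − p. For instance
  ∂[2,4] = [4] − [2].
The 5×6 boundary matrix has rank 4 and Smith normal form diag(1,1,1,1).

From H_k ≅ ker(∂_k) / im(∂_{k+1}) we obtain:

  H_0: rank C_0 − rank ∂_1 = 5 − 4 = 1, and the invariant factors of ∂_1 are all 1, so H_0 ≅ Z.

H_0 = Z.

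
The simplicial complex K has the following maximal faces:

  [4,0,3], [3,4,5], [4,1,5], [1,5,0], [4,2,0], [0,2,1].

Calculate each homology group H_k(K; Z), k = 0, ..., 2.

H_0 ≅ Z,  H_1 ≅ Z,  H_2 = 0.

We work with the vertex ordering 0 < 1 < 2 < 3 < 4 < 5. The simplices of K, each written with vertices in increasing order, are:

  0-simplices (6): [0], [1], [2], [3], [4], [5]
  1-simplices (12): [0,1], [0,2], [0,3], [0,4], [0,5], [1,2], [1,4], [1,5], [2,4], [3,4], [3,5], [4,5]
  2-simplices (6): [0,1,2], [0,1,5], [0,2,4], [0,3,4], [1,4,5], [3,4,5]

Hence C_0 ≅ Z^6, C_1 ≅ Z^12, C_2 ≅ Z^6.

∂_1: C_1 → C_0 maps an edge to its endpoints' difference, ∂[p,q] = q − p. For instance
  ∂[4,5] = [5] − [4].
The resulting 6×12 matrix has rank 5, and its Smith normal form has invariant factors (1,1,1,1,1).

Boundary ∂_2: C_2 → C_1 sends each 2-simplex [p,q,r] to [q,r] − [p,r] + [p,q]. For instance
  ∂[3,4,5] = [4,5] − [3,5] + [3,4],
  ∂[1,4,5] = [4,5] − [1,5] + [1,4].
The 12×6 boundary matrix has rank 6 and Smith normal form diag(1,1,1,1,1,1).

Now H_k = ker ∂_k / im ∂_{k+1}, so:

  H_0: rank C_0 − rank ∂_1 = 6 − 5 = 1, and the invariant factors of ∂_1 are all 1, so H_0 ≅ Z.
  H_1: rank ker ∂_1 − rank ∂_2 = (12 − 5) − 6 = 1, and the invariant factors of ∂_2 are all 1, so H_1 ≅ Z.
  H_2: rank ker ∂_2 − rank ∂_3 = (6 − 6) − 0 = 0, and there is no ∂_3, so H_2 ≅ 0.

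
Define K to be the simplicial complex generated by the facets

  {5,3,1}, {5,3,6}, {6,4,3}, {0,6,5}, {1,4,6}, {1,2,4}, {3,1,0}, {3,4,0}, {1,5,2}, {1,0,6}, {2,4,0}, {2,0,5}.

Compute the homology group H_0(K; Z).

Order the vertices as 0 < 1 < 2 < 3 < 4 < 5 < 6. Listing each simplex with vertices in this order, K has dimension 2 with simplices:

  0-simplices (7): [0], [1], [2], [3], [4], [5], [6]
  1-simplices (18): [0,1], [0,2], [0,3], [0,4], [0,5], [0,6], [1,2], [1,3], [1,4], [1,5], [1,6], [2,4], [2,5], [3,4], [3,5], [3,6], [4,6], [5,6]
  2-simplices (12): [0,1,3], [0,1,6], [0,2,4], [0,2,5], [0,3,4], [0,5,6], [1,2,4], [1,2,5], [1,3,5], [1,4,6], [3,4,6], [3,5,6]

so the chain groups are C_0 ≅ Z^7, C_1 ≅ Z^18, C_2 ≅ Z^12.

The boundary map ∂_1: C_1 → C_0 sends each edge [p,q] (with p < q) to q − p. For instance
  ∂[0,3] = [3] − [0].
The resulting 7×18 matrix has rank 6, and its Smith normal form has invariant factors (1,1,1,1,1,1).

The boundary map ∂_2: C_2 → C_1 acts by ∂[p,q,r] = [q,r] − [p,r] + [p,q]. For instance
  ∂[0,1,3] = [1,3] − [0,3] + [0,1],
  ∂[0,3,4] = [3,4] − [0,4] + [0,3].
This gives a 18×12 integer matrix of rank 12; reducing to Smith normal form yields diagonal entries (1,1,1,1,1,1,1,1,1,1,1,2).

Reading off H_k = ker ∂_k / im ∂_{k+1}:

  H_0: rank C_0 − rank ∂_1 = 7 − 6 = 1, and the invariant factors of ∂_1 are all 1, so H_0 = Z.

H_0 = Z.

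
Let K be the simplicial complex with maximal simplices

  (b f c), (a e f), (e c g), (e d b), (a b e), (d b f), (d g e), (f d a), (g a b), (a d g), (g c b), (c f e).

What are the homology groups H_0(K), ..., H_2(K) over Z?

Take the total order a < b < c < d < e < f < g on the vertex set. Then K (dimension 2) consists of the simplices:

  0-simplices (7): a, b, c, d, e, f, g
  1-simplices (18): ab, ad, ae, af, ag, bc, bd, be, bf, bg, ce, cf, cg, de, df, dg, ef, eg
  2-simplices (12): abe, abg, adf, adg, aef, bcf, bcg, bde, bdf, cef, ceg, deg

Hence C_0 ≅ Z^7, C_1 ≅ Z^18, C_2 ≅ Z^12.

∂_1: C_1 → C_0 is given by ∂[p,q] = [q] − [p]. For instance
  ∂bf = f − b.
The resulting 7×18 matrix has rank 6, and its Smith normal form has invariant factors (1,1,1,1,1,1).

The boundary map ∂_2: C_2 → C_1 acts by ∂[p,q,r] = [q,r] − [p,r] + [p,q]. For instance
  ∂deg = eg − dg + de,
  ∂bcf = cf − bf + bc.
The resulting 18×12 matrix has rank 12, and its Smith normal form has invariant factors (1,1,1,1,1,1,1,1,1,1,1,2).

Computing H_k = (kernel of ∂_k) / (image of ∂_{k+1}):

  H_0: rank C_0 − rank ∂_1 = 7 − 6 = 1, and the invariant factors of ∂_1 are all 1, so H_0 ≅ Z.
  H_1: rank ker ∂_1 − rank ∂_2 = (18 − 6) − 12 = 0, and ∂_2 has invariant factor 2 > 1, so H_1 ≅ Z/2.
  H_2: rank ker ∂_2 − rank ∂_3 = (12 − 12) − 0 = 0, and there is no ∂_3, so H_2 ≅ 0.

H_0 ≅ Z,  H_1 ≅ Z/2,  H_2 = 0.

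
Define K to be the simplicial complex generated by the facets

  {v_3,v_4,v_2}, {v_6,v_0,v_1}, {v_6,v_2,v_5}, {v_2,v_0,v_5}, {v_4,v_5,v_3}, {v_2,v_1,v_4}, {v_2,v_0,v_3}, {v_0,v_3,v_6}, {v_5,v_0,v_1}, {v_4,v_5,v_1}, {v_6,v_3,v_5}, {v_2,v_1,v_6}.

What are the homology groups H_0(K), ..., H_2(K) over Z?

K has 7 vertices, 18 edges, 12 triangles.
rank ∂_0 = 0, rank ∂_1 = 6 ⇒ b_0 = 7 − 0 − 6 = 1; all invariant factors of ∂_1 are 1 so no torsion. So H_0 ≅ Z.
rank ∂_1 = 6, rank ∂_2 = 12 ⇒ b_1 = 18 − 6 − 12 = 0; ∂_2 has invariant factor(s) [2] giving torsion. So H_1 ≅ Z/2.
rank ∂_2 = 12, rank ∂_3 = 0 ⇒ b_2 = 12 − 12 − 0 = 0. So H_2 ≅ 0.

H_0 ≅ Z,  H_1 ≅ Z/2,  H_2 = 0.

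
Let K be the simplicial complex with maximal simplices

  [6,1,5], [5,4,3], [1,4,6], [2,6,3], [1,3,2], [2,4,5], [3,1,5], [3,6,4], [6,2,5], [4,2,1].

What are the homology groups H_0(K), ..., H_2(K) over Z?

Fix the vertex order 1 < 2 < 3 < 4 < 5 < 6 and write every simplex with vertices in increasing order. Then dim K = 2 and the simplices of K are:

  0-simplices (6): [1], [2], [3], [4], [5], [6]
  1-simplices (15): [1,2], [1,3], [1,4], [1,5], [1,6], [2,3], [2,4], [2,5], [2,6], [3,4], [3,5], [3,6], [4,5], [4,6], [5,6]
  2-simplices (10): [1,2,3], [1,2,4], [1,3,5], [1,4,6], [1,5,6], [2,3,6], [2,4,5], [2,5,6], [3,4,5], [3,4,6]

so the chain groups are C_0 ≅ Z^6, C_1 ≅ Z^15, C_2 ≅ Z^10.

Boundary ∂_1: C_1 → C_0 maps an edge to its endpoints' difference, ∂[p,q] = q − p.
As a 6×15 matrix over Z this has rank 5, with invariant factors (1,1,1,1,1).

∂_2: C_2 → C_1 maps a triangle to the signed sum of its edges. For instance
  ∂[2,3,6] = [3,6] − [2,6] + [2,3],
  ∂[3,4,6] = [4,6] − [3,6] + [3,4].
This gives a 15×10 integer matrix of rank 10; reducing to Smith normal form yields diagonal entries (1,1,1,1,1,1,1,1,1,2).

Reading off H_k = ker ∂_k / im ∂_{k+1}:

  H_0: rank C_0 − rank ∂_1 = 6 − 5 = 1, and the invariant factors of ∂_1 are all 1, so H_0 ≅ Z.
  H_1: rank ker ∂_1 − rank ∂_2 = (15 − 5) − 10 = 0, and ∂_2 has invariant factor 2 > 1, so H_1 ≅ Z/2.
  H_2: rank ker ∂_2 − rank ∂_3 = (10 − 10) − 0 = 0, and there is no ∂_3, so H_2 ≅ 0.

As a check, the Euler characteristic is 6 − 15 + 10 = 1, which agrees with 1 − 0 + 0 = 1.
(K is a triangulation of the real projective plane RP^2.)

H_0 = Z,  H_1 = Z/2,  H_2 = 0.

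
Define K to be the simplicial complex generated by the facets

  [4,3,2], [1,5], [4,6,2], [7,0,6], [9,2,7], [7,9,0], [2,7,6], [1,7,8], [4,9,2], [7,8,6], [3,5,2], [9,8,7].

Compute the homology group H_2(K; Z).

Take the total order 0 < 1 < 2 < 3 < 4 < 5 < 6 < 7 < 8 < 9 on the vertex set. Then K (dimension 2) consists of the simplices:

  0-simplices (10): [0], [1], [2], [3], [4], [5], [6], [7], [8], [9]
  1-simplices (21): [0,6], [0,7], [0,9], [1,5], [1,7], [1,8], [2,3], [2,4], [2,5], [2,6], [2,7], [2,9], [3,4], [3,5], [4,6], [4,9], [6,7], [6,8], [7,8], [7,9], [8,9]
  2-simplices (11): [0,6,7], [0,7,9], [1,7,8], [2,3,4], [2,3,5], [2,4,6], [2,4,9], [2,6,7], [2,7,9], [6,7,8], [7,8,9]

giving chain groups C_0 ≅ Z^10, C_1 ≅ Z^21, C_2 ≅ Z^11.

∂_1: C_1 → C_0 sends each edge [p,q] (with p < q) to q − p. For instance
  ∂[4,9] = [9] − [4].
As a 10×21 matrix over Z this has rank 9, with invariant factors (1,1,1,1,1,1,1,1,1).

∂_2: C_2 → C_1 acts by ∂[p,q,r] = [q,r] − [p,r] + [p,q]. For instance
  ∂[1,7,8] = [7,8] − [1,8] + [1,7],
  ∂[0,6,7] = [6,7] − [0,7] + [0,6].
The resulting 21×11 matrix has rank 11, and its Smith normal form has invariant factors (1,1,1,1,1,1,1,1,1,1,1).

Now H_k = ker ∂_k / im ∂_{k+1}, so:

  H_2: rank ker ∂_2 − rank ∂_3 = (11 − 11) − 0 = 0, and there is no ∂_3, so H_2 = 0.

H_2 ≅ 0.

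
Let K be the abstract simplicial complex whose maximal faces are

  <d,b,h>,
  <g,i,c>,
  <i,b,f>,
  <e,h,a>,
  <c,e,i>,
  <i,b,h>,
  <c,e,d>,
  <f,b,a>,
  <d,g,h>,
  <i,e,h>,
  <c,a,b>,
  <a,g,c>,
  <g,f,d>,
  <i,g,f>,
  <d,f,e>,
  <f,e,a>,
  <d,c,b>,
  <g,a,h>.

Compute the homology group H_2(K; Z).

H_2 ≅ Z.

Take the total order a < b < c < d < e < f < g < h < i on the vertex set. Then K (dimension 2) consists of the simplices:

  0-simplices (9): a, b, c, d, e, f, g, h, i
  1-simplices (27): ab, ac, ae, af, ag, ah, bc, bd, bf, bh, bi, cd, ce, cg, ci, de, df, dg, dh, ef, eh, ei, fg, fi, gh, gi, hi
  2-simplices (18): abc, abf, acg, aef, aeh, agh, bcd, bdh, bfi, bhi, cde, cei, cgi, def, dfg, dgh, ehi, fgi

Hence C_0 ≅ Z^9, C_1 ≅ Z^27, C_2 ≅ Z^18.

∂_1: C_1 → C_0 maps an edge to its endpoints' difference, ∂[p,q] = q − p. For instance
  ∂ei = i − e.
As a 9×27 matrix over Z this has rank 8, with invariant factors (1,1,1,1,1,1,1,1).

∂_2: C_2 → C_1 sends each 2-simplex [p,q,r] to [q,r] − [p,r] + [p,q]. For instance
  ∂ehi = hi − ei + eh,
  ∂abc = bc − ac + ab.
The resulting 27×18 matrix has rank 17, and its Smith normal form has invariant factors (1,1,1,1,1,1,1,1,1,1,1,1,1,1,1,1,1).

Now H_k = ker ∂_k / im ∂_{k+1}, so:

  H_2: rank ker ∂_2 − rank ∂_3 = (18 − 17) − 0 = 1, and there is no ∂_3, so H_2 = Z.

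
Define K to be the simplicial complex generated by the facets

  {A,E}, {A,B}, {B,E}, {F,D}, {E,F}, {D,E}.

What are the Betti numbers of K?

Fix the vertex order A < B < D < E < F and write every simplex with vertices in increasing order. Then dim K = 1 and the simplices of K are:

  0-simplices (5): A, B, D, E, F
  1-simplices (6): AB, AE, BE, DE, DF, EF

so the chain groups are C_0 ≅ Z^5, C_1 ≅ Z^6.

The boundary map ∂_1: C_1 → C_0 is given by ∂[p,q] = [q] − [p]. For instance
  ∂AB = B − A.
This gives a 5×6 integer matrix of rank 4; reducing to Smith normal form yields diagonal entries (1,1,1,1).

Computing H_k = (kernel of ∂_k) / (image of ∂_{k+1}):

  H_0: rank C_0 − rank ∂_1 = 5 − 4 = 1, and the invariant factors of ∂_1 are all 1, so H_0 = Z.
  H_1: rank ker ∂_1 − rank ∂_2 = (6 − 4) − 0 = 2, and there is no ∂_2, so H_1 = Z^2.

Hence the Betti numbers are b_0 = 1, b_1 = 2.

b_0 = 1, b_1 = 2.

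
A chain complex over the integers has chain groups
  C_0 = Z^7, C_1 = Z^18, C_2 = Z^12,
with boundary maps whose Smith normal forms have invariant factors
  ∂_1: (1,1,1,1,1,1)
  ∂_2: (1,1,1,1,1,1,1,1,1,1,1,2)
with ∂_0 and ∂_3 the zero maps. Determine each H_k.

H_0 ≅ Z,  H_1 ≅ Z/2,  H_2 = 0.

H_0: b_0 = 7 − 0 − 6 = 1; torsion from ∂_1 factors > 1: none. So H_0 ≅ Z.
H_1: b_1 = 18 − 6 − 12 = 0; torsion from ∂_2 factors > 1: [2]. So H_1 ≅ Z/2.
H_2: b_2 = 12 − 12 − 0 = 0; torsion from ∂_3 factors > 1: none. So H_2 ≅ 0.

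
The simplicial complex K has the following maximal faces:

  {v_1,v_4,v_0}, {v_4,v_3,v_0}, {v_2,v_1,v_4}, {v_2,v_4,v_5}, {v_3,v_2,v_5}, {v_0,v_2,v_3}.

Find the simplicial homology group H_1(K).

K has 6 vertices, 12 edges, 6 triangles.
rank ∂_1 = 5, rank ∂_2 = 6 ⇒ b_1 = 12 − 5 − 6 = 1; all invariant factors of ∂_2 are 1 so no torsion. So H_1 ≅ Z.

H_1 ≅ Z.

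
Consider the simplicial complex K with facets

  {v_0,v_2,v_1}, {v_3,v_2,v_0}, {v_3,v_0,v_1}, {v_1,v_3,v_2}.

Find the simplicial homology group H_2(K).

Take the total order v_0 < v_1 < v_2 < v_3 on the vertex set. Then K (dimension 2) consists of the simplices:

  0-simplices (4): [v_0], [v_1], [v_2], [v_3]
  1-simplices (6): [v_0,v_1], [v_0,v_2], [v_0,v_3], [v_1,v_2], [v_1,v_3], [v_2,v_3]
  2-simplices (4): [v_0,v_1,v_2], [v_0,v_1,v_3], [v_0,v_2,v_3], [v_1,v_2,v_3]

giving chain groups C_0 ≅ Z^4, C_1 ≅ Z^6, C_2 ≅ Z^4.

Boundary ∂_1: C_1 → C_0 is given by ∂[p,q] = [q] − [p]. For instance
  ∂[v_1,v_3] = [v_3] − [v_1].
The resulting 4×6 matrix has rank 3, and its Smith normal form has invariant factors (1,1,1).

The boundary map ∂_2: C_2 → C_1 maps a triangle to the signed sum of its edges. For instance
  ∂[v_0,v_1,v_3] = [v_1,v_3] − [v_0,v_3] + [v_0,v_1],
  ∂[v_0,v_1,v_2] = [v_1,v_2] − [v_0,v_2] + [v_0,v_1].
As a 6×4 matrix over Z this has rank 3, with invariant factors (1,1,1).

Computing H_k = (kernel of ∂_k) / (image of ∂_{k+1}):

  H_2: rank ker ∂_2 − rank ∂_3 = (4 − 3) − 0 = 1, and there is no ∂_3, so H_2 ≅ Z.

H_2 = Z.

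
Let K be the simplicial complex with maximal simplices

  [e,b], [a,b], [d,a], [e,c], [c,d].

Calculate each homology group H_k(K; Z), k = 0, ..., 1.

Fix the vertex order a < b < c < d < e and write every simplex with vertices in increasing order. Then dim K = 1 and the simplices of K are:

  0-simplices (5): a, b, c, d, e
  1-simplices (5): ab, ad, be, cd, ce

Hence C_0 ≅ Z^5, C_1 ≅ Z^5.

Boundary ∂_1: C_1 → C_0 maps an edge to its endpoints' difference, ∂[p,q] = q − p. For instance
  ∂cd = d − c.
As a 5×5 matrix over Z this has rank 4, with invariant factors (1,1,1,1).

Now H_k = ker ∂_k / im ∂_{k+1}, so:

  H_0: rank C_0 − rank ∂_1 = 5 − 4 = 1, and the invariant factors of ∂_1 are all 1, so H_0 ≅ Z.
  H_1: rank ker ∂_1 − rank ∂_2 = (5 − 4) − 0 = 1, and there is no ∂_2, so H_1 ≅ Z.

As a check, the Euler characteristic is 5 − 5 = 0, which agrees with 1 − 1 = 0.

H_0 = Z,  H_1 = Z.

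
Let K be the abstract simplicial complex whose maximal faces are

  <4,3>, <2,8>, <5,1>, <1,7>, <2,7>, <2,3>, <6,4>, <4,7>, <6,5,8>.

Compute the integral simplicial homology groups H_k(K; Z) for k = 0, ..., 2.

H_0 ≅ Z,  H_1 ≅ Z^3,  H_2 = 0.

Fix the vertex order 1 < 2 < 3 < 4 < 5 < 6 < 7 < 8 and write every simplex with vertices in increasing order. Then dim K = 2 and the simplices of K are:

  0-simplices (8): [1], [2], [3], [4], [5], [6], [7], [8]
  1-simplices (11): [1,5], [1,7], [2,3], [2,7], [2,8], [3,4], [4,6], [4,7], [5,6], [5,8], [6,8]
  2-simplices (1): [5,6,8]

Hence C_0 ≅ Z^8, C_1 ≅ Z^11, C_2 ≅ Z^1.

The boundary map ∂_1: C_1 → C_0 sends each edge [p,q] (with p < q) to q − p. For instance
  ∂[2,3] = [3] − [2].
The resulting 8×11 matrix has rank 7, and its Smith normal form has invariant factors (1,1,1,1,1,1,1).

The boundary map ∂_2: C_2 → C_1 sends each 2-simplex [p,q,r] to [q,r] − [p,r] + [p,q]. For instance
  ∂[5,6,8] = [6,8] − [5,8] + [5,6].
The 11×1 boundary matrix has rank 1 and Smith normal form diag(1).

Now H_k = ker ∂_k / im ∂_{k+1}, so:

  H_0: rank C_0 − rank ∂_1 = 8 − 7 = 1, and the invariant factors of ∂_1 are all 1, so H_0 ≅ Z.
  H_1: rank ker ∂_1 − rank ∂_2 = (11 − 7) − 1 = 3, and the invariant factors of ∂_2 are all 1, so H_1 ≅ Z^3.
  H_2: rank ker ∂_2 − rank ∂_3 = (1 − 1) − 0 = 0, and there is no ∂_3, so H_2 ≅ 0.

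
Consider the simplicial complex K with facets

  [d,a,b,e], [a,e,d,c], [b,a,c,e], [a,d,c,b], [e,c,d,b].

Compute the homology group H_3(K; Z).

H_3 = Z.

Take the total order a < b < c < d < e on the vertex set. Then K (dimension 3) consists of the simplices:

  0-simplices (5): a, b, c, d, e
  1-simplices (10): ab, ac, ad, ae, bc, bd, be, cd, ce, de
  2-simplices (10): abc, abd, abe, acd, ace, ade, bcd, bce, bde, cde
  3-simplices (5): abcd, abce, abde, acde, bcde

so the chain groups are C_0 ≅ Z^5, C_1 ≅ Z^10, C_2 ≅ Z^10, C_3 ≅ Z^5.

∂_1: C_1 → C_0 maps an edge to its endpoints' difference, ∂[p,q] = q − p.
This gives a 5×10 integer matrix of rank 4; reducing to Smith normal form yields diagonal entries (1,1,1,1).

Boundary ∂_2: C_2 → C_1 sends each 2-simplex [p,q,r] to [q,r] − [p,r] + [p,q]. For instance
  ∂bcd = cd − bd + bc,
  ∂ace = ce − ae + ac.
This gives a 10×10 integer matrix of rank 6; reducing to Smith normal form yields diagonal entries (1,1,1,1,1,1).

Boundary ∂_3: C_3 → C_2 sends each 3-simplex σ to the alternating sum Σ_i (−1)^i (σ with its i-th vertex removed). For instance
  ∂acde = cde − ade + ace − acd,
  ∂abde = bde − ade + abe − abd.
The resulting 10×5 matrix has rank 4, and its Smith normal form has invariant factors (1,1,1,1).

Reading off H_k = ker ∂_k / im ∂_{k+1}:

  H_3: rank ker ∂_3 − rank ∂_4 = (5 − 4) − 0 = 1, and there is no ∂_4, so H_3 = Z.

(K is a triangulation of the 3-sphere S^3.)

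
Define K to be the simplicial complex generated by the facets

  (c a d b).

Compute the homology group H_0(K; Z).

Order the vertices as a < b < c < d. Listing each simplex with vertices in this order, K has dimension 3 with simplices:

  0-simplices (4): a, b, c, d
  1-simplices (6): ab, ac, ad, bc, bd, cd
  2-simplices (4): abc, abd, acd, bcd
  3-simplices (1): abcd

so the chain groups are C_0 ≅ Z^4, C_1 ≅ Z^6, C_2 ≅ Z^4, C_3 ≅ Z^1.

∂_1: C_1 → C_0 maps an edge to its endpoints' difference, ∂[p,q] = q − p. For instance
  ∂bd = d − b.
The resulting 4×6 matrix has rank 3, and its Smith normal form has invariant factors (1,1,1).

Boundary ∂_2: C_2 → C_1 maps a triangle to the signed sum of its edges. For instance
  ∂abd = bd − ad + ab,
  ∂abc = bc − ac + ab.
The resulting 6×4 matrix has rank 3, and its Smith normal form has invariant factors (1,1,1).

The boundary map ∂_3: C_3 → C_2 sends each 3-simplex σ to the alternating sum Σ_i (−1)^i (σ with its i-th vertex removed). For instance
  ∂abcd = bcd − acd + abd − abc.
This gives a 4×1 integer matrix of rank 1; reducing to Smith normal form yields diagonal entries (1).

Now H_k = ker ∂_k / im ∂_{k+1}, so:

  H_0: rank C_0 − rank ∂_1 = 4 − 3 = 1, and the invariant factors of ∂_1 are all 1, so H_0 ≅ Z.

H_0 = Z.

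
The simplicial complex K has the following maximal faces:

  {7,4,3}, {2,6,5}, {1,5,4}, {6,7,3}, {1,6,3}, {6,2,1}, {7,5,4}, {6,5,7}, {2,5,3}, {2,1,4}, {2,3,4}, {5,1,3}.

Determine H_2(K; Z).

H_2 = 0.

We work with the vertex ordering 1 < 2 < 3 < 4 < 5 < 6 < 7. The simplices of K, each written with vertices in increasing order, are:

  0-simplices (7): [1], [2], [3], [4], [5], [6], [7]
  1-simplices (18): [1,2], [1,3], [1,4], [1,5], [1,6], [2,3], [2,4], [2,5], [2,6], [3,4], [3,5], [3,6], [3,7], [4,5], [4,7], [5,6], [5,7], [6,7]
  2-simplices (12): [1,2,4], [1,2,6], [1,3,5], [1,3,6], [1,4,5], [2,3,4], [2,3,5], [2,5,6], [3,4,7], [3,6,7], [4,5,7], [5,6,7]

giving chain groups C_0 ≅ Z^7, C_1 ≅ Z^18, C_2 ≅ Z^12.

The boundary map ∂_1: C_1 → C_0 sends each edge [p,q] (with p < q) to q − p.
The resulting 7×18 matrix has rank 6, and its Smith normal form has invariant factors (1,1,1,1,1,1).

Boundary ∂_2: C_2 → C_1 sends each 2-simplex [p,q,r] to [q,r] − [p,r] + [p,q]. For instance
  ∂[2,5,6] = [5,6] − [2,6] + [2,5],
  ∂[3,4,7] = [4,7] − [3,7] + [3,4].
The 18×12 boundary matrix has rank 12 and Smith normal form diag(1,1,1,1,1,1,1,1,1,1,1,2).

Reading off H_k = ker ∂_k / im ∂_{k+1}:

  H_2: rank ker ∂_2 − rank ∂_3 = (12 − 12) − 0 = 0, and there is no ∂_3, so H_2 ≅ 0.

(K is a triangulation of the real projective plane RP^2.)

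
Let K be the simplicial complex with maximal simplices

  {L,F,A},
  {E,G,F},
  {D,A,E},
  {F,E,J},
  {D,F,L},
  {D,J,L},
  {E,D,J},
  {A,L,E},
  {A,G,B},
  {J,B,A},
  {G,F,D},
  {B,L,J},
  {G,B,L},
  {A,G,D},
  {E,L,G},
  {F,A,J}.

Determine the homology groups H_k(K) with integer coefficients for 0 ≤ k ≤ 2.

Fix the vertex order A < B < D < E < F < G < J < L and write every simplex with vertices in increasing order. Then dim K = 2 and the simplices of K are:

  0-simplices (8): A, B, D, E, F, G, J, L
  1-simplices (24): AB, AD, AE, AF, AG, AJ, AL, BG, BJ, BL, DE, DF, DG, DJ, DL, EF, EG, EJ, EL, FG, FJ, FL, GL, JL
  2-simplices (16): ABG, ABJ, ADE, ADG, AEL, AFJ, AFL, BGL, BJL, DEJ, DFG, DFL, DJL, EFG, EFJ, EGL

Hence C_0 ≅ Z^8, C_1 ≅ Z^24, C_2 ≅ Z^16.

Boundary ∂_1: C_1 → C_0 maps an edge to its endpoints' difference, ∂[p,q] = q − p.
The 8×24 boundary matrix has rank 7 and Smith normal form diag(1,1,1,1,1,1,1).

Boundary ∂_2: C_2 → C_1 maps a triangle to the signed sum of its edges. For instance
  ∂AFJ = FJ − AJ + AF,
  ∂AFL = FL − AL + AF.
The 24×16 boundary matrix has rank 15 and Smith normal form diag(1,1,1,1,1,1,1,1,1,1,1,1,1,1,1).

From H_k ≅ ker(∂_k) / im(∂_{k+1}) we obtain:

  H_0: rank C_0 − rank ∂_1 = 8 − 7 = 1, and the invariant factors of ∂_1 are all 1, so H_0 ≅ Z.
  H_1: rank ker ∂_1 − rank ∂_2 = (24 − 7) − 15 = 2, and the invariant factors of ∂_2 are all 1, so H_1 ≅ Z^2.
  H_2: rank ker ∂_2 − rank ∂_3 = (16 − 15) − 0 = 1, and there is no ∂_3, so H_2 ≅ Z.

H_0 ≅ Z,  H_1 ≅ Z^2,  H_2 ≅ Z.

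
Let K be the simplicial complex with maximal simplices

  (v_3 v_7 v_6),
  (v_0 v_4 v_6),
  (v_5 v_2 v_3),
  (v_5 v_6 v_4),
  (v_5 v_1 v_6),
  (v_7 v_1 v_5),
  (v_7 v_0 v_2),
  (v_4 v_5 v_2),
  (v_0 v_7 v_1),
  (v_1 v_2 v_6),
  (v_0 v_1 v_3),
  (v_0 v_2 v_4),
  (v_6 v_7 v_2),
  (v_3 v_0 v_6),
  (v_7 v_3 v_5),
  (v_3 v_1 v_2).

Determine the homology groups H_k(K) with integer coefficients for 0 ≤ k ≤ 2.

We work with the vertex ordering v_0 < v_1 < v_2 < v_3 < v_4 < v_5 < v_6 < v_7. The simplices of K, each written with vertices in increasing order, are:

  0-simplices (8): [v_0], [v_1], [v_2], [v_3], [v_4], [v_5], [v_6], [v_7]
  1-simplices (24): (24 of them)
  2-simplices (16): (16 of them)

giving chain groups C_0 ≅ Z^8, C_1 ≅ Z^24, C_2 ≅ Z^16.

Boundary ∂_1: C_1 → C_0 is given by ∂[p,q] = [q] − [p]. For instance
  ∂[v_5,v_7] = [v_7] − [v_5].
The resulting 8×24 matrix has rank 7, and its Smith normal form has invariant factors (1,1,1,1,1,1,1).

The boundary map ∂_2: C_2 → C_1 maps a triangle to the signed sum of its edges. For instance
  ∂[v_0,v_2,v_4] = [v_2,v_4] − [v_0,v_4] + [v_0,v_2],
  ∂[v_0,v_2,v_7] = [v_2,v_7] − [v_0,v_7] + [v_0,v_2].
This gives a 24×16 integer matrix of rank 15; reducing to Smith normal form yields diagonal entries (1,1,1,1,1,1,1,1,1,1,1,1,1,1,1).

From H_k ≅ ker(∂_k) / im(∂_{k+1}) we obtain:

  H_0: rank C_0 − rank ∂_1 = 8 − 7 = 1, and the invariant factors of ∂_1 are all 1, so H_0 ≅ Z.
  H_1: rank ker ∂_1 − rank ∂_2 = (24 − 7) − 15 = 2, and the invariant factors of ∂_2 are all 1, so H_1 ≅ Z^2.
  H_2: rank ker ∂_2 − rank ∂_3 = (16 − 15) − 0 = 1, and there is no ∂_3, so H_2 ≅ Z.

H_0 ≅ Z,  H_1 ≅ Z^2,  H_2 ≅ Z.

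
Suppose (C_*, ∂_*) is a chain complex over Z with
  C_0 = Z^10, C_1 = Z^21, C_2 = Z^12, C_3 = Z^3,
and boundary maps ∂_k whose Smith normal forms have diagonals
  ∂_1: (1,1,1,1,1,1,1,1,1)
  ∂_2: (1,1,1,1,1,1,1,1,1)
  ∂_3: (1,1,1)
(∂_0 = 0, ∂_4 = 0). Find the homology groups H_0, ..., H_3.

H_0 = Z,  H_1 = Z^3,  H_2 = 0,  H_3 = 0.

H_0: b_0 = 10 − 0 − 9 = 1; torsion from ∂_1 factors > 1: none. So H_0 = Z.
H_1: b_1 = 21 − 9 − 9 = 3; torsion from ∂_2 factors > 1: none. So H_1 = Z^3.
H_2: b_2 = 12 − 9 − 3 = 0; torsion from ∂_3 factors > 1: none. So H_2 = 0.
H_3: b_3 = 3 − 3 − 0 = 0; torsion from ∂_4 factors > 1: none. So H_3 = 0.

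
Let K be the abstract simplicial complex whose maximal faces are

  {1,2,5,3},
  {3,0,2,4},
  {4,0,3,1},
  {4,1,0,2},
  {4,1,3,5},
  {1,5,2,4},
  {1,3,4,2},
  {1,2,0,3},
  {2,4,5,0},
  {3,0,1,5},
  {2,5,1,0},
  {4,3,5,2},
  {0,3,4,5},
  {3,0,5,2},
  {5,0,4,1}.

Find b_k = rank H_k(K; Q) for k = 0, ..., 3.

Fix the vertex order 0 < 1 < 2 < 3 < 4 < 5 and write every simplex with vertices in increasing order. Then dim K = 3 and the simplices of K are:

  0-simplices (6): [0], [1], [2], [3], [4], [5]
  1-simplices (15): [0,1], [0,2], [0,3], [0,4], [0,5], [1,2], [1,3], [1,4], [1,5], [2,3], [2,4], [2,5], [3,4], [3,5], [4,5]
  2-simplices (20): (20 of them)
  3-simplices (15): (15 of them)

so the chain groups are C_0 ≅ Z^6, C_1 ≅ Z^15, C_2 ≅ Z^20, C_3 ≅ Z^15.

∂_1: C_1 → C_0 maps an edge to its endpoints' difference, ∂[p,q] = q − p. For instance
  ∂[4,5] = [5] − [4].
This gives a 6×15 integer matrix of rank 5; reducing to Smith normal form yields diagonal entries (1,1,1,1,1).

The boundary map ∂_2: C_2 → C_1 sends each 2-simplex [p,q,r] to [q,r] − [p,r] + [p,q]. For instance
  ∂[0,1,4] = [1,4] − [0,4] + [0,1],
  ∂[3,4,5] = [4,5] − [3,5] + [3,4].
As a 15×20 matrix over Z this has rank 10, with invariant factors (1,1,1,1,1,1,1,1,1,1).

∂_3: C_3 → C_2 sends each 3-simplex σ to the alternating sum Σ_i (−1)^i (σ with its i-th vertex removed). For instance
  ∂[0,2,4,5] = [2,4,5] − [0,4,5] + [0,2,5] − [0,2,4],
  ∂[2,3,4,5] = [3,4,5] − [2,4,5] + [2,3,5] − [2,3,4].
This gives a 20×15 integer matrix of rank 10; reducing to Smith normal form yields diagonal entries (1,1,1,1,1,1,1,1,1,1).

Now H_k = ker ∂_k / im ∂_{k+1}, so:

  H_0: rank C_0 − rank ∂_1 = 6 − 5 = 1, and the invariant factors of ∂_1 are all 1, so H_0 = Z.
  H_1: rank ker ∂_1 − rank ∂_2 = (15 − 5) − 10 = 0, and the invariant factors of ∂_2 are all 1, so H_1 = 0.
  H_2: rank ker ∂_2 − rank ∂_3 = (20 − 10) − 10 = 0, and the invariant factors of ∂_3 are all 1, so H_2 = 0.
  H_3: rank ker ∂_3 − rank ∂_4 = (15 − 10) − 0 = 5, and there is no ∂_4, so H_3 = Z^5.

As a check, the Euler characteristic is 6 − 15 + 20 − 15 = -4, which agrees with 1 − 0 + 0 − 5 = -4.

Hence the Betti numbers are b_0 = 1, b_1 = 0, b_2 = 0, b_3 = 5.

b_0 = 1, b_1 = 0, b_2 = 0, b_3 = 5.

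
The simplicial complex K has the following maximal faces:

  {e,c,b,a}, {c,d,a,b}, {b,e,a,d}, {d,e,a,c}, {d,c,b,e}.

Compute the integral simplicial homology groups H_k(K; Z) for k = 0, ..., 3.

H_0 ≅ Z,  H_1 = 0,  H_2 = 0,  H_3 ≅ Z.

K has 5 vertices, 10 edges, 10 triangles, 5 3-simplices.
rank ∂_0 = 0, rank ∂_1 = 4 ⇒ b_0 = 5 − 0 − 4 = 1; all invariant factors of ∂_1 are 1 so no torsion. So H_0 = Z.
rank ∂_1 = 4, rank ∂_2 = 6 ⇒ b_1 = 10 − 4 − 6 = 0; all invariant factors of ∂_2 are 1 so no torsion. So H_1 = 0.
rank ∂_2 = 6, rank ∂_3 = 4 ⇒ b_2 = 10 − 6 − 4 = 0; all invariant factors of ∂_3 are 1 so no torsion. So H_2 = 0.
rank ∂_3 = 4, rank ∂_4 = 0 ⇒ b_3 = 5 − 4 − 0 = 1. So H_3 = Z.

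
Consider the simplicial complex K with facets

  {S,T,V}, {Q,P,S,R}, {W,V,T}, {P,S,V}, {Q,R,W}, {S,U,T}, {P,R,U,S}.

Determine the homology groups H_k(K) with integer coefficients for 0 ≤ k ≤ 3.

K has 8 vertices, 18 edges, 12 triangles, 2 3-simplices.
rank ∂_0 = 0, rank ∂_1 = 7 ⇒ b_0 = 8 − 0 − 7 = 1; all invariant factors of ∂_1 are 1 so no torsion. So H_0 = Z.
rank ∂_1 = 7, rank ∂_2 = 10 ⇒ b_1 = 18 − 7 − 10 = 1; all invariant factors of ∂_2 are 1 so no torsion. So H_1 = Z.
rank ∂_2 = 10, rank ∂_3 = 2 ⇒ b_2 = 12 − 10 − 2 = 0; all invariant factors of ∂_3 are 1 so no torsion. So H_2 = 0.
rank ∂_3 = 2, rank ∂_4 = 0 ⇒ b_3 = 2 − 2 − 0 = 0. So H_3 = 0.

H_0 = Z,  H_1 = Z,  H_2 = 0,  H_3 = 0.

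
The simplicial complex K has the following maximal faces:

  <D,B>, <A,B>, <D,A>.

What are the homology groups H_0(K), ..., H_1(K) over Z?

K has 3 vertices, 3 edges.
rank ∂_0 = 0, rank ∂_1 = 2 ⇒ b_0 = 3 − 0 − 2 = 1; all invariant factors of ∂_1 are 1 so no torsion. So H_0 ≅ Z.
rank ∂_1 = 2, rank ∂_2 = 0 ⇒ b_1 = 3 − 2 − 0 = 1. So H_1 ≅ Z.

H_0 = Z,  H_1 = Z.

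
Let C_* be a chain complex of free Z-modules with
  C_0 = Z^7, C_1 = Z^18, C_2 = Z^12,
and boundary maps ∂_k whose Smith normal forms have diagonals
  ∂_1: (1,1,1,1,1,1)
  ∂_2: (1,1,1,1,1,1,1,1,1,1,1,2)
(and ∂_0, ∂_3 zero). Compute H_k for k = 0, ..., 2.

H_0 = Z,  H_1 = Z/2Z,  H_2 = 0.

H_0: b_0 = 7 − 0 − 6 = 1; torsion from ∂_1 factors > 1: none. So H_0 = Z.
H_1: b_1 = 18 − 6 − 12 = 0; torsion from ∂_2 factors > 1: [2]. So H_1 = Z/2Z.
H_2: b_2 = 12 − 12 − 0 = 0; torsion from ∂_3 factors > 1: none. So H_2 = 0.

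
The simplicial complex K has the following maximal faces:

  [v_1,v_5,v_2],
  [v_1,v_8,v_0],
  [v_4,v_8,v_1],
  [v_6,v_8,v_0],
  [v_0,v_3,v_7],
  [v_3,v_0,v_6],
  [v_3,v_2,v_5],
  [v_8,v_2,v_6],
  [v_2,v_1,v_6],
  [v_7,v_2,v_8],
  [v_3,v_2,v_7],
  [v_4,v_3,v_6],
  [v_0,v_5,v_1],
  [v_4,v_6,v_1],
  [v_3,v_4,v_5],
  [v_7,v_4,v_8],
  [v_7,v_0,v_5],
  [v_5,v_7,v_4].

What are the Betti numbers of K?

Fix the vertex order v_0 < v_1 < v_2 < v_3 < v_4 < v_5 < v_6 < v_7 < v_8 and write every simplex with vertices in increasing order. Then dim K = 2 and the simplices of K are:

  0-simplices (9): [v_0], [v_1], [v_2], [v_3], [v_4], [v_5], [v_6], [v_7], [v_8]
  1-simplices (27): (27 of them)
  2-simplices (18): (18 of them)

so the chain groups are C_0 ≅ Z^9, C_1 ≅ Z^27, C_2 ≅ Z^18.

The boundary map ∂_1: C_1 → C_0 is given by ∂[p,q] = [q] − [p]. For instance
  ∂[v_4,v_8] = [v_8] − [v_4].
The resulting 9×27 matrix has rank 8, and its Smith normal form has invariant factors (1,1,1,1,1,1,1,1).

∂_2: C_2 → C_1 maps a triangle to the signed sum of its edges. For instance
  ∂[v_1,v_4,v_8] = [v_4,v_8] − [v_1,v_8] + [v_1,v_4],
  ∂[v_2,v_3,v_7] = [v_3,v_7] − [v_2,v_7] + [v_2,v_3].
The 27×18 boundary matrix has rank 18 and Smith normal form diag(1,1,1,1,1,1,1,1,1,1,1,1,1,1,1,1,1,2).

Now H_k = ker ∂_k / im ∂_{k+1}, so:

  H_0: rank C_0 − rank ∂_1 = 9 − 8 = 1, and the invariant factors of ∂_1 are all 1, so H_0 = Z.
  H_1: rank ker ∂_1 − rank ∂_2 = (27 − 8) − 18 = 1, and ∂_2 has invariant factor 2 > 1, so H_1 = Z ⊕ Z/2Z.
  H_2: rank ker ∂_2 − rank ∂_3 = (18 − 18) − 0 = 0, and there is no ∂_3, so H_2 = 0.

As a check, the Euler characteristic is 9 − 27 + 18 = 0, which agrees with 1 − 1 + 0 = 0.

Hence the Betti numbers are b_0 = 1, b_1 = 1, b_2 = 0.

b_0 = 1, b_1 = 1, b_2 = 0.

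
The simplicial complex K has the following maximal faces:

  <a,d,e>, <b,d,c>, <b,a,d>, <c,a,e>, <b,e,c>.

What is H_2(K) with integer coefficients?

H_2 = 0.

Take the total order a < b < c < d < e on the vertex set. Then K (dimension 2) consists of the simplices:

  0-simplices (5): a, b, c, d, e
  1-simplices (10): ab, ac, ad, ae, bc, bd, be, cd, ce, de
  2-simplices (5): abd, ace, ade, bcd, bce

Hence C_0 ≅ Z^5, C_1 ≅ Z^10, C_2 ≅ Z^5.

Boundary ∂_1: C_1 → C_0 maps an edge to its endpoints' difference, ∂[p,q] = q − p. For instance
  ∂be = e − b.
The resulting 5×10 matrix has rank 4, and its Smith normal form has invariant factors (1,1,1,1).

The boundary map ∂_2: C_2 → C_1 acts by ∂[p,q,r] = [q,r] − [p,r] + [p,q]. For instance
  ∂ace = ce − ae + ac,
  ∂abd = bd − ad + ab.
The resulting 10×5 matrix has rank 5, and its Smith normal form has invariant factors (1,1,1,1,1).

Computing H_k = (kernel of ∂_k) / (image of ∂_{k+1}):

  H_2: rank ker ∂_2 − rank ∂_3 = (5 − 5) − 0 = 0, and there is no ∂_3, so H_2 = 0.

(K is a triangulation of the Möbius band.)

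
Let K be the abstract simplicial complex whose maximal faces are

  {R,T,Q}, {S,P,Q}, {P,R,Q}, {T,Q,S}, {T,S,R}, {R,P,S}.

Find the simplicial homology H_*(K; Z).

Fix the vertex order P < Q < R < S < T and write every simplex with vertices in increasing order. Then dim K = 2 and the simplices of K are:

  0-simplices (5): P, Q, R, S, T
  1-simplices (9): PQ, PR, PS, QR, QS, QT, RS, RT, ST
  2-simplices (6): PQR, PQS, PRS, QRT, QST, RST

Hence C_0 ≅ Z^5, C_1 ≅ Z^9, C_2 ≅ Z^6.

Boundary ∂_1: C_1 → C_0 maps an edge to its endpoints' difference, ∂[p,q] = q − p.
The resulting 5×9 matrix has rank 4, and its Smith normal form has invariant factors (1,1,1,1).

The boundary map ∂_2: C_2 → C_1 maps a triangle to the signed sum of its edges. For instance
  ∂PRS = RS − PS + PR,
  ∂RST = ST − RT + RS.
The 9×6 boundary matrix has rank 5 and Smith normal form diag(1,1,1,1,1).

Computing H_k = (kernel of ∂_k) / (image of ∂_{k+1}):

  H_0: rank C_0 − rank ∂_1 = 5 − 4 = 1, and the invariant factors of ∂_1 are all 1, so H_0 = Z.
  H_1: rank ker ∂_1 − rank ∂_2 = (9 − 4) − 5 = 0, and the invariant factors of ∂_2 are all 1, so H_1 = 0.
  H_2: rank ker ∂_2 − rank ∂_3 = (6 − 5) − 0 = 1, and there is no ∂_3, so H_2 = Z.

As a check, the Euler characteristic is 5 − 9 + 6 = 2, which agrees with 1 − 0 + 1 = 2.
(K is a triangulation of the 2-sphere S^2.)

H_0 = Z,  H_1 = 0,  H_2 = Z.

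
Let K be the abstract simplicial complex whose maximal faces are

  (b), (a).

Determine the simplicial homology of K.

H_0 ≅ Z^2.

Take the total order a < b on the vertex set. Then K (dimension 0) consists of the simplices:

  0-simplices (2): a, b

Hence C_0 ≅ Z^2.

Reading off H_k = ker ∂_k / im ∂_{k+1}:

  H_0: rank C_0 − rank ∂_1 = 2 − 0 = 2, and there is no ∂_1, so H_0 = Z^2.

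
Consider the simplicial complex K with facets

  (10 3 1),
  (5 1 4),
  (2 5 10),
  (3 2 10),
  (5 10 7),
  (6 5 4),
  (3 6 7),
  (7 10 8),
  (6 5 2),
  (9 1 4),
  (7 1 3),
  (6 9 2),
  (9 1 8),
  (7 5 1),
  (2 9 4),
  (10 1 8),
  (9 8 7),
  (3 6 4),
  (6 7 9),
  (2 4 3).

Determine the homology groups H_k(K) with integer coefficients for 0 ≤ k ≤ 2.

Take the total order 1 < 2 < 3 < 4 < 5 < 6 < 7 < 8 < 9 < 10 on the vertex set. Then K (dimension 2) consists of the simplices:

  0-simplices (10): [1], [2], [3], [4], [5], [6], [7], [8], [9], [10]
  1-simplices (30): (30 of them)
  2-simplices (20): (20 of them)

so the chain groups are C_0 ≅ Z^10, C_1 ≅ Z^30, C_2 ≅ Z^20.

The boundary map ∂_1: C_1 → C_0 maps an edge to its endpoints' difference, ∂[p,q] = q − p. For instance
  ∂[1,3] = [3] − [1].
The resulting 10×30 matrix has rank 9, and its Smith normal form has invariant factors (1,1,1,1,1,1,1,1,1).

Boundary ∂_2: C_2 → C_1 sends each 2-simplex [p,q,r] to [q,r] − [p,r] + [p,q]. For instance
  ∂[2,6,9] = [6,9] − [2,9] + [2,6],
  ∂[7,8,9] = [8,9] − [7,9] + [7,8].
The resulting 30×20 matrix has rank 20, and its Smith normal form has invariant factors (1,1,1,1,1,1,1,1,1,1,1,1,1,1,1,1,1,1,1,2).

Computing H_k = (kernel of ∂_k) / (image of ∂_{k+1}):

  H_0: rank C_0 − rank ∂_1 = 10 − 9 = 1, and the invariant factors of ∂_1 are all 1, so H_0 = Z.
  H_1: rank ker ∂_1 − rank ∂_2 = (30 − 9) − 20 = 1, and ∂_2 has invariant factor 2 > 1, so H_1 = Z × Z/2.
  H_2: rank ker ∂_2 − rank ∂_3 = (20 − 20) − 0 = 0, and there is no ∂_3, so H_2 = 0.

(K is a triangulation of the Klein bottle.)

H_0 ≅ Z,  H_1 ≅ Z × Z/2,  H_2 = 0.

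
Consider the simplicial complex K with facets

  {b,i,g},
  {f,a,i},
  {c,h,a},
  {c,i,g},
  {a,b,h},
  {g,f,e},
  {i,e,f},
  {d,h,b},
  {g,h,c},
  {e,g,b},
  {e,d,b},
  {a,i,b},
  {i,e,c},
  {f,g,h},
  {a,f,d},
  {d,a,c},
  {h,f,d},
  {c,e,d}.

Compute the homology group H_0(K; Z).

Fix the vertex order a < b < c < d < e < f < g < h < i and write every simplex with vertices in increasing order. Then dim K = 2 and the simplices of K are:

  0-simplices (9): a, b, c, d, e, f, g, h, i
  1-simplices (27): ab, ac, ad, af, ah, ai, bd, be, bg, bh, bi, cd, ce, cg, ch, ci, de, df, dh, ef, eg, ei, fg, fh, fi, gh, gi
  2-simplices (18): abh, abi, acd, ach, adf, afi, bde, bdh, beg, bgi, cde, cei, cgh, cgi, dfh, efg, efi, fgh

giving chain groups C_0 ≅ Z^9, C_1 ≅ Z^27, C_2 ≅ Z^18.

Boundary ∂_1: C_1 → C_0 is given by ∂[p,q] = [q] − [p].
The 9×27 boundary matrix has rank 8 and Smith normal form diag(1,1,1,1,1,1,1,1).

Boundary ∂_2: C_2 → C_1 maps a triangle to the signed sum of its edges. For instance
  ∂cgi = gi − ci + cg,
  ∂efi = fi − ei + ef.
This gives a 27×18 integer matrix of rank 18; reducing to Smith normal form yields diagonal entries (1,1,1,1,1,1,1,1,1,1,1,1,1,1,1,1,1,2).

From H_k ≅ ker(∂_k) / im(∂_{k+1}) we obtain:

  H_0: rank C_0 − rank ∂_1 = 9 − 8 = 1, and the invariant factors of ∂_1 are all 1, so H_0 = Z.

H_0 ≅ Z.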